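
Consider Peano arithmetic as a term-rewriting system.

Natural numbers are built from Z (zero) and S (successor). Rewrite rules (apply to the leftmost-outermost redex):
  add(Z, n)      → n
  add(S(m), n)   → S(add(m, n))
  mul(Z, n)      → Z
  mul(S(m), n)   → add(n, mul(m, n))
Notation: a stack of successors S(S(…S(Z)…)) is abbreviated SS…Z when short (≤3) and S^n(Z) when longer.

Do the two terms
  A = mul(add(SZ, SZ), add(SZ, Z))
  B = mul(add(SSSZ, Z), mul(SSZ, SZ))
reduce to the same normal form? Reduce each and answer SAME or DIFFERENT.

Answer: DIFFERENT — A ⇓ SSZ, B ⇓ S^6(Z)

Working:
Term A:
  start: mul(add(SZ, SZ), add(SZ, Z))
  →1  mul(S(add(Z, SZ)), add(SZ, Z))
  →2  add(add(SZ, Z), mul(add(Z, SZ), add(SZ, Z)))
  →3  add(S(add(Z, Z)), mul(add(Z, SZ), add(SZ, Z)))
  →4  S(add(add(Z, Z), mul(add(Z, SZ), add(SZ, Z))))
  →5  S(add(Z, mul(add(Z, SZ), add(SZ, Z))))
  →6  S(mul(add(Z, SZ), add(SZ, Z)))
  →7  S(mul(SZ, add(SZ, Z)))
  →8  S(add(add(SZ, Z), mul(Z, add(SZ, Z))))
  →9  S(add(S(add(Z, Z)), mul(Z, add(SZ, Z))))
  →10  S(S(add(add(Z, Z), mul(Z, add(SZ, Z)))))
  →11  S(S(add(Z, mul(Z, add(SZ, Z)))))
  →12  S(S(mul(Z, add(SZ, Z))))
  →13  SSZ

Term B:
  start: mul(add(SSSZ, Z), mul(SSZ, SZ))
  →1  mul(S(add(SSZ, Z)), mul(SSZ, SZ))
  →2  add(mul(SSZ, SZ), mul(add(SSZ, Z), mul(SSZ, SZ)))
  →3  add(add(SZ, mul(SZ, SZ)), mul(add(SSZ, Z), mul(SSZ, SZ)))
  →4  add(S(add(Z, mul(SZ, SZ))), mul(add(SSZ, Z), mul(SSZ, SZ)))
  →5  S(add(add(Z, mul(SZ, SZ)), mul(add(SSZ, Z), mul(SSZ, SZ))))
  →6  S(add(mul(SZ, SZ), mul(add(SSZ, Z), mul(SSZ, SZ))))
  →7  S(add(add(SZ, mul(Z, SZ)), mul(add(SSZ, Z), mul(SSZ, SZ))))
  →8  S(add(S(add(Z, mul(Z, SZ))), mul(add(SSZ, Z), mul(SSZ, SZ))))
  →9  S(S(add(add(Z, mul(Z, SZ)), mul(add(SSZ, Z), mul(SSZ, SZ)))))
  →10  S(S(add(mul(Z, SZ), mul(add(SSZ, Z), mul(SSZ, SZ)))))
  →11  S(S(add(Z, mul(add(SSZ, Z), mul(SSZ, SZ)))))
  →12  S(S(mul(add(SSZ, Z), mul(SSZ, SZ))))
  →13  S(S(mul(S(add(SZ, Z)), mul(SSZ, SZ))))
  →14  S(S(add(mul(SSZ, SZ), mul(add(SZ, Z), mul(SSZ, SZ)))))
  →15  S(S(add(add(SZ, mul(SZ, SZ)), mul(add(SZ, Z), mul(SSZ, SZ)))))
  →16  S(S(add(S(add(Z, mul(SZ, SZ))), mul(add(SZ, Z), mul(SSZ, SZ)))))
  →17  S(S(S(add(add(Z, mul(SZ, SZ)), mul(add(SZ, Z), mul(SSZ, SZ))))))
  →18  S(S(S(add(mul(SZ, SZ), mul(add(SZ, Z), mul(SSZ, SZ))))))
  →19  S(S(S(add(add(SZ, mul(Z, SZ)), mul(add(SZ, Z), mul(SSZ, SZ))))))
  →20  S(S(S(add(S(add(Z, mul(Z, SZ))), mul(add(SZ, Z), mul(SSZ, SZ))))))
  →21  S(S(S(S(add(add(Z, mul(Z, SZ)), mul(add(SZ, Z), mul(SSZ, SZ)))))))
  →22  S(S(S(S(add(mul(Z, SZ), mul(add(SZ, Z), mul(SSZ, SZ)))))))
  →23  S(S(S(S(add(Z, mul(add(SZ, Z), mul(SSZ, SZ)))))))
  →24  S(S(S(S(mul(add(SZ, Z), mul(SSZ, SZ))))))
  →25  S(S(S(S(mul(S(add(Z, Z)), mul(SSZ, SZ))))))
  →26  S(S(S(S(add(mul(SSZ, SZ), mul(add(Z, Z), mul(SSZ, SZ)))))))
  →27  S(S(S(S(add(add(SZ, mul(SZ, SZ)), mul(add(Z, Z), mul(SSZ, SZ)))))))
  →28  S(S(S(S(add(S(add(Z, mul(SZ, SZ))), mul(add(Z, Z), mul(SSZ, SZ)))))))
  →29  S(S(S(S(S(add(add(Z, mul(SZ, SZ)), mul(add(Z, Z), mul(SSZ, SZ))))))))
  →30  S(S(S(S(S(add(mul(SZ, SZ), mul(add(Z, Z), mul(SSZ, SZ))))))))
  →31  S(S(S(S(S(add(add(SZ, mul(Z, SZ)), mul(add(Z, Z), mul(SSZ, SZ))))))))
  →32  S(S(S(S(S(add(S(add(Z, mul(Z, SZ))), mul(add(Z, Z), mul(SSZ, SZ))))))))
  →33  S(S(S(S(S(S(add(add(Z, mul(Z, SZ)), mul(add(Z, Z), mul(SSZ, SZ)))))))))
  →34  S(S(S(S(S(S(add(mul(Z, SZ), mul(add(Z, Z), mul(SSZ, SZ)))))))))
  →35  S(S(S(S(S(S(add(Z, mul(add(Z, Z), mul(SSZ, SZ)))))))))
  →36  S(S(S(S(S(S(mul(add(Z, Z), mul(SSZ, SZ))))))))
  →37  S(S(S(S(S(S(mul(Z, mul(SSZ, SZ))))))))
  →38  S^6(Z)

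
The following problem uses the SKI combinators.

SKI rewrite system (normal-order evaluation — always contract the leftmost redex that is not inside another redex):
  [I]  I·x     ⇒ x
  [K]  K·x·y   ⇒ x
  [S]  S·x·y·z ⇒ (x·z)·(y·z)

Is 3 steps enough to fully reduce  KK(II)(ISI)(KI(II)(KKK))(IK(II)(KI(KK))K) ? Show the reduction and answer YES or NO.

Answer: NO — after 3 steps the term is SI(IK(II)(KI(KK))K), not yet normal

Working:
  start: KK(II)(ISI)(KI(II)(KKK))(IK(II)(KI(KK))K)
  [1] K(ISI)(KI(II)(KKK))(IK(II)(KI(KK))K)
  [2] ISI(IK(II)(KI(KK))K)
  [3] SI(IK(II)(KI(KK))K)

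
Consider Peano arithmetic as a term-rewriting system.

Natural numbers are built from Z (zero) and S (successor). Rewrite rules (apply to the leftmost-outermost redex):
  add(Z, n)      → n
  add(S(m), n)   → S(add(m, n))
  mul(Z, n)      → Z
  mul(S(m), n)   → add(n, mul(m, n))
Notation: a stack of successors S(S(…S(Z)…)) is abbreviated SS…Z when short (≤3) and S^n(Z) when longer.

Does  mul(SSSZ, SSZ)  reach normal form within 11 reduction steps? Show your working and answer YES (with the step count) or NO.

  start: mul(SSSZ, SSZ)
  [1] add(SSZ, mul(SSZ, SSZ))
  [2] S(add(SZ, mul(SSZ, SSZ)))
  [3] S(S(add(Z, mul(SSZ, SSZ))))
  [4] S(S(mul(SSZ, SSZ)))
  [5] S(S(add(SSZ, mul(SZ, SSZ))))
  [6] S(S(S(add(SZ, mul(SZ, SSZ)))))
  [7] S(S(S(S(add(Z, mul(SZ, SSZ))))))
  [8] S(S(S(S(mul(SZ, SSZ)))))
  [9] S(S(S(S(add(SSZ, mul(Z, SSZ))))))
  [10] S(S(S(S(S(add(SZ, mul(Z, SSZ)))))))
  [11] S(S(S(S(S(S(add(Z, mul(Z, SSZ))))))))

Answer: NO — after 11 steps the term is S(S(S(S(S(S(add(Z, mul(Z, SSZ)))))))), not yet normal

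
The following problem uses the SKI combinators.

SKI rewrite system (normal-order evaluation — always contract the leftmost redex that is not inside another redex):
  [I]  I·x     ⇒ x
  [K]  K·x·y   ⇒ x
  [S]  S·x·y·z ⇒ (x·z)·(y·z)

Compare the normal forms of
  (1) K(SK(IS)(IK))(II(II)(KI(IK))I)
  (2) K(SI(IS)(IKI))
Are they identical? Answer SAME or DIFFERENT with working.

Term A:
  start: K(SK(IS)(IK))(II(II)(KI(IK))I)
  [1] SK(IS)(IK)
  [2] K(IK)(IS(IK))
  [3] IK
  [4] K

Term B:
  start: K(SI(IS)(IKI))
  [1] K(I(IKI)(IS(IKI)))
  [2] K(IKI(IS(IKI)))
  [3] K(KI(IS(IKI)))
  [4] KI

Answer: DIFFERENT — A ⇓ K, B ⇓ KI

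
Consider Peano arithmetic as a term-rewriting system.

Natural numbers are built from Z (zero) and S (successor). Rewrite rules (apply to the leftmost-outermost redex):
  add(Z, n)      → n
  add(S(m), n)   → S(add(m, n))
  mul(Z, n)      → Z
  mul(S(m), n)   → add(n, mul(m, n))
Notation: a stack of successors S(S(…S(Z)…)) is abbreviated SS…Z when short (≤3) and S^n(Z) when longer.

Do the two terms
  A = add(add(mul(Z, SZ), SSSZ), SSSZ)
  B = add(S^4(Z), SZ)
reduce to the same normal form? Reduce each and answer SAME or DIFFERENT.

Answer: DIFFERENT — A ⇓ S^6(Z), B ⇓ S^5(Z)

Reduction:
Term A:
  start: add(add(mul(Z, SZ), SSSZ), SSSZ)
  →1  add(add(Z, SSSZ), SSSZ)
  →2  add(SSSZ, SSSZ)
  →3  S(add(SSZ, SSSZ))
  →4  S(S(add(SZ, SSSZ)))
  →5  S(S(S(add(Z, SSSZ))))
  →6  S^6(Z)

Term B:
  start: add(S^4(Z), SZ)
  →1  S(add(SSSZ, SZ))
  →2  S(S(add(SSZ, SZ)))
  →3  S(S(S(add(SZ, SZ))))
  →4  S(S(S(S(add(Z, SZ)))))
  →5  S^5(Z)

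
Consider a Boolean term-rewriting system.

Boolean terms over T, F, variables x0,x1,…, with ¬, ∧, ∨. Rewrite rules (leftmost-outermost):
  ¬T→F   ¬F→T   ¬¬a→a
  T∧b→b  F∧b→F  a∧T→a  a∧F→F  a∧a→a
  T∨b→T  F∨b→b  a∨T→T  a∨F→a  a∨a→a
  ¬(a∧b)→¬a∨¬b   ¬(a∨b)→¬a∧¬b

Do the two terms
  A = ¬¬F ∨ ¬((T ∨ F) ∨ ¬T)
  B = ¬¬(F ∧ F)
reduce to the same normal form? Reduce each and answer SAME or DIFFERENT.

Term A:
  start: ¬¬F ∨ ¬((T ∨ F) ∨ ¬T)
  [1] F ∨ ¬((T ∨ F) ∨ ¬T)
  [2] ¬((T ∨ F) ∨ ¬T)
  [3] ¬(T ∨ F) ∧ ¬¬T
  [4] (¬T ∧ ¬F) ∧ ¬¬T
  [5] (F ∧ ¬F) ∧ ¬¬T
  [6] F ∧ ¬¬T
  [7] F

Term B:
  start: ¬¬(F ∧ F)
  [1] F ∧ F
  [2] F

Answer: SAME — A ⇓ F, B ⇓ F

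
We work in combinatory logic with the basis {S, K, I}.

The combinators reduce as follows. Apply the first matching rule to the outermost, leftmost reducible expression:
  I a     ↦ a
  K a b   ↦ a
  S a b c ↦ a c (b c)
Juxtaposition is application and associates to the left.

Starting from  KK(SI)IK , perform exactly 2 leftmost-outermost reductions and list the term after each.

Answer: after 2 steps: I

Reduction:
  start: KK(SI)IK
  →1  KIK
  →2  I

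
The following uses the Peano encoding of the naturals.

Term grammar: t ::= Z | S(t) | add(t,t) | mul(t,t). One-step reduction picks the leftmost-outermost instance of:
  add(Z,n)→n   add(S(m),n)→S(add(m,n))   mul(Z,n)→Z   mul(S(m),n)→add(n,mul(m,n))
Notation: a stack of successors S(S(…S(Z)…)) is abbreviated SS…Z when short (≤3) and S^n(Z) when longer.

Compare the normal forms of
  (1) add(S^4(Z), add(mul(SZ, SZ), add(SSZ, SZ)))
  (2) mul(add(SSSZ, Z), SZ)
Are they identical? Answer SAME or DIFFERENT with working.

Term A:
  start: add(S^4(Z), add(mul(SZ, SZ), add(SSZ, SZ)))
  step 1: S(add(SSSZ, add(mul(SZ, SZ), add(SSZ, SZ))))
  step 2: S(S(add(SSZ, add(mul(SZ, SZ), add(SSZ, SZ)))))
  step 3: S(S(S(add(SZ, add(mul(SZ, SZ), add(SSZ, SZ))))))
  step 4: S(S(S(S(add(Z, add(mul(SZ, SZ), add(SSZ, SZ)))))))
  step 5: S(S(S(S(add(mul(SZ, SZ), add(SSZ, SZ))))))
  step 6: S(S(S(S(add(add(SZ, mul(Z, SZ)), add(SSZ, SZ))))))
  step 7: S(S(S(S(add(S(add(Z, mul(Z, SZ))), add(SSZ, SZ))))))
  step 8: S(S(S(S(S(add(add(Z, mul(Z, SZ)), add(SSZ, SZ)))))))
  step 9: S(S(S(S(S(add(mul(Z, SZ), add(SSZ, SZ)))))))
  step 10: S(S(S(S(S(add(Z, add(SSZ, SZ)))))))
  step 11: S(S(S(S(S(add(SSZ, SZ))))))
  step 12: S(S(S(S(S(S(add(SZ, SZ)))))))
  step 13: S(S(S(S(S(S(S(add(Z, SZ))))))))
  step 14: S^8(Z)

Term B:
  start: mul(add(SSSZ, Z), SZ)
  step 1: mul(S(add(SSZ, Z)), SZ)
  step 2: add(SZ, mul(add(SSZ, Z), SZ))
  step 3: S(add(Z, mul(add(SSZ, Z), SZ)))
  step 4: S(mul(add(SSZ, Z), SZ))
  step 5: S(mul(S(add(SZ, Z)), SZ))
  step 6: S(add(SZ, mul(add(SZ, Z), SZ)))
  step 7: S(S(add(Z, mul(add(SZ, Z), SZ))))
  step 8: S(S(mul(add(SZ, Z), SZ)))
  step 9: S(S(mul(S(add(Z, Z)), SZ)))
  step 10: S(S(add(SZ, mul(add(Z, Z), SZ))))
  step 11: S(S(S(add(Z, mul(add(Z, Z), SZ)))))
  step 12: S(S(S(mul(add(Z, Z), SZ))))
  step 13: S(S(S(mul(Z, SZ))))
  step 14: SSSZ

Answer: DIFFERENT — A ⇓ S^8(Z), B ⇓ SSSZ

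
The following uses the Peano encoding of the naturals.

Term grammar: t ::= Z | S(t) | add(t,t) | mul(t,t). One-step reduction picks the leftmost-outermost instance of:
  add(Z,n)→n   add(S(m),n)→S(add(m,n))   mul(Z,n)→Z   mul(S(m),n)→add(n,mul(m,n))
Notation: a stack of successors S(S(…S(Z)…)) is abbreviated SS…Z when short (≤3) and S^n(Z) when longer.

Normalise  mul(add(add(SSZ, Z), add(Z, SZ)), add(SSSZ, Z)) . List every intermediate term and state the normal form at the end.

  start: mul(add(add(SSZ, Z), add(Z, SZ)), add(SSSZ, Z))
  step 1: mul(add(S(add(SZ, Z)), add(Z, SZ)), add(SSSZ, Z))
  step 2: mul(S(add(add(SZ, Z), add(Z, SZ))), add(SSSZ, Z))
  step 3: add(add(SSSZ, Z), mul(add(add(SZ, Z), add(Z, SZ)), add(SSSZ, Z)))
  step 4: add(S(add(SSZ, Z)), mul(add(add(SZ, Z), add(Z, SZ)), add(SSSZ, Z)))
  step 5: S(add(add(SSZ, Z), mul(add(add(SZ, Z), add(Z, SZ)), add(SSSZ, Z))))
  step 6: S(add(S(add(SZ, Z)), mul(add(add(SZ, Z), add(Z, SZ)), add(SSSZ, Z))))
  step 7: S(S(add(add(SZ, Z), mul(add(add(SZ, Z), add(Z, SZ)), add(SSSZ, Z)))))
  step 8: S(S(add(S(add(Z, Z)), mul(add(add(SZ, Z), add(Z, SZ)), add(SSSZ, Z)))))
  step 9: S(S(S(add(add(Z, Z), mul(add(add(SZ, Z), add(Z, SZ)), add(SSSZ, Z))))))
  step 10: S(S(S(add(Z, mul(add(add(SZ, Z), add(Z, SZ)), add(SSSZ, Z))))))
  step 11: S(S(S(mul(add(add(SZ, Z), add(Z, SZ)), add(SSSZ, Z)))))
  step 12: S(S(S(mul(add(S(add(Z, Z)), add(Z, SZ)), add(SSSZ, Z)))))
  step 13: S(S(S(mul(S(add(add(Z, Z), add(Z, SZ))), add(SSSZ, Z)))))
  step 14: S(S(S(add(add(SSSZ, Z), mul(add(add(Z, Z), add(Z, SZ)), add(SSSZ, Z))))))
  step 15: S(S(S(add(S(add(SSZ, Z)), mul(add(add(Z, Z), add(Z, SZ)), add(SSSZ, Z))))))
  step 16: S(S(S(S(add(add(SSZ, Z), mul(add(add(Z, Z), add(Z, SZ)), add(SSSZ, Z)))))))
  step 17: S(S(S(S(add(S(add(SZ, Z)), mul(add(add(Z, Z), add(Z, SZ)), add(SSSZ, Z)))))))
  step 18: S(S(S(S(S(add(add(SZ, Z), mul(add(add(Z, Z), add(Z, SZ)), add(SSSZ, Z))))))))
  step 19: S(S(S(S(S(add(S(add(Z, Z)), mul(add(add(Z, Z), add(Z, SZ)), add(SSSZ, Z))))))))
  step 20: S(S(S(S(S(S(add(add(Z, Z), mul(add(add(Z, Z), add(Z, SZ)), add(SSSZ, Z)))))))))
  step 21: S(S(S(S(S(S(add(Z, mul(add(add(Z, Z), add(Z, SZ)), add(SSSZ, Z)))))))))
  step 22: S(S(S(S(S(S(mul(add(add(Z, Z), add(Z, SZ)), add(SSSZ, Z))))))))
  step 23: S(S(S(S(S(S(mul(add(Z, add(Z, SZ)), add(SSSZ, Z))))))))
  step 24: S(S(S(S(S(S(mul(add(Z, SZ), add(SSSZ, Z))))))))
  step 25: S(S(S(S(S(S(mul(SZ, add(SSSZ, Z))))))))
  step 26: S(S(S(S(S(S(add(add(SSSZ, Z), mul(Z, add(SSSZ, Z)))))))))
  step 27: S(S(S(S(S(S(add(S(add(SSZ, Z)), mul(Z, add(SSSZ, Z)))))))))
  step 28: S(S(S(S(S(S(S(add(add(SSZ, Z), mul(Z, add(SSSZ, Z))))))))))
  step 29: S(S(S(S(S(S(S(add(S(add(SZ, Z)), mul(Z, add(SSSZ, Z))))))))))
  step 30: S(S(S(S(S(S(S(S(add(add(SZ, Z), mul(Z, add(SSSZ, Z)))))))))))
  step 31: S(S(S(S(S(S(S(S(add(S(add(Z, Z)), mul(Z, add(SSSZ, Z)))))))))))
  step 32: S(S(S(S(S(S(S(S(S(add(add(Z, Z), mul(Z, add(SSSZ, Z))))))))))))
  step 33: S(S(S(S(S(S(S(S(S(add(Z, mul(Z, add(SSSZ, Z))))))))))))
  step 34: S(S(S(S(S(S(S(S(S(mul(Z, add(SSSZ, Z)))))))))))
  step 35: S^9(Z)

Answer: normal form = S^9(Z)  (in 35 steps)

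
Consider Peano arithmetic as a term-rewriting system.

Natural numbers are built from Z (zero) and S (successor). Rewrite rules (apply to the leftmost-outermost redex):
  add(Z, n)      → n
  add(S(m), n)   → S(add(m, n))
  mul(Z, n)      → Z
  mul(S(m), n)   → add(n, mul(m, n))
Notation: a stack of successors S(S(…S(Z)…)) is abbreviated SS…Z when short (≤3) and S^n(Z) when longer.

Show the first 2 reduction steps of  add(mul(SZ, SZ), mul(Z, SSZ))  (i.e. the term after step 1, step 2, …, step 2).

  start: add(mul(SZ, SZ), mul(Z, SSZ))
  step 1: add(add(SZ, mul(Z, SZ)), mul(Z, SSZ))
  step 2: add(S(add(Z, mul(Z, SZ))), mul(Z, SSZ))

Answer: after 2 steps: add(S(add(Z, mul(Z, SZ))), mul(Z, SSZ))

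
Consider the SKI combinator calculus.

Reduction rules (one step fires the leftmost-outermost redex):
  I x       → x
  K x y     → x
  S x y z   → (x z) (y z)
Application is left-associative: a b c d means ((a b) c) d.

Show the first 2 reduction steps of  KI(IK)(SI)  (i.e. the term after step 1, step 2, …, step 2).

Answer: after 2 steps: SI

Working:
  start: KI(IK)(SI)
  [1] I(SI)
  [2] SI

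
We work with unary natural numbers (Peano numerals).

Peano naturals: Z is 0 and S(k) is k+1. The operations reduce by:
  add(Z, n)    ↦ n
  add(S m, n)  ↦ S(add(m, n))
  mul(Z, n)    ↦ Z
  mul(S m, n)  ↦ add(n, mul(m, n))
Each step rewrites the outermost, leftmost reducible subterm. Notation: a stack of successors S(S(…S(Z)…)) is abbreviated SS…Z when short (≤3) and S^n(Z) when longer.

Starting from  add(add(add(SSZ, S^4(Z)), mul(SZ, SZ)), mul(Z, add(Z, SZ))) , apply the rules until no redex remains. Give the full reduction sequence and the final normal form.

  start: add(add(add(SSZ, S^4(Z)), mul(SZ, SZ)), mul(Z, add(Z, SZ)))
  step 1: add(add(S(add(SZ, S^4(Z))), mul(SZ, SZ)), mul(Z, add(Z, SZ)))
  step 2: add(S(add(add(SZ, S^4(Z)), mul(SZ, SZ))), mul(Z, add(Z, SZ)))
  step 3: S(add(add(add(SZ, S^4(Z)), mul(SZ, SZ)), mul(Z, add(Z, SZ))))
  step 4: S(add(add(S(add(Z, S^4(Z))), mul(SZ, SZ)), mul(Z, add(Z, SZ))))
  step 5: S(add(S(add(add(Z, S^4(Z)), mul(SZ, SZ))), mul(Z, add(Z, SZ))))
  step 6: S(S(add(add(add(Z, S^4(Z)), mul(SZ, SZ)), mul(Z, add(Z, SZ)))))
  step 7: S(S(add(add(S^4(Z), mul(SZ, SZ)), mul(Z, add(Z, SZ)))))
  step 8: S(S(add(S(add(SSSZ, mul(SZ, SZ))), mul(Z, add(Z, SZ)))))
  step 9: S(S(S(add(add(SSSZ, mul(SZ, SZ)), mul(Z, add(Z, SZ))))))
  step 10: S(S(S(add(S(add(SSZ, mul(SZ, SZ))), mul(Z, add(Z, SZ))))))
  step 11: S(S(S(S(add(add(SSZ, mul(SZ, SZ)), mul(Z, add(Z, SZ)))))))
  step 12: S(S(S(S(add(S(add(SZ, mul(SZ, SZ))), mul(Z, add(Z, SZ)))))))
  step 13: S(S(S(S(S(add(add(SZ, mul(SZ, SZ)), mul(Z, add(Z, SZ))))))))
  step 14: S(S(S(S(S(add(S(add(Z, mul(SZ, SZ))), mul(Z, add(Z, SZ))))))))
  step 15: S(S(S(S(S(S(add(add(Z, mul(SZ, SZ)), mul(Z, add(Z, SZ)))))))))
  step 16: S(S(S(S(S(S(add(mul(SZ, SZ), mul(Z, add(Z, SZ)))))))))
  step 17: S(S(S(S(S(S(add(add(SZ, mul(Z, SZ)), mul(Z, add(Z, SZ)))))))))
  step 18: S(S(S(S(S(S(add(S(add(Z, mul(Z, SZ))), mul(Z, add(Z, SZ)))))))))
  step 19: S(S(S(S(S(S(S(add(add(Z, mul(Z, SZ)), mul(Z, add(Z, SZ))))))))))
  step 20: S(S(S(S(S(S(S(add(mul(Z, SZ), mul(Z, add(Z, SZ))))))))))
  step 21: S(S(S(S(S(S(S(add(Z, mul(Z, add(Z, SZ))))))))))
  step 22: S(S(S(S(S(S(S(mul(Z, add(Z, SZ)))))))))
  step 23: S^7(Z)

Answer: normal form = S^7(Z)  (in 23 steps)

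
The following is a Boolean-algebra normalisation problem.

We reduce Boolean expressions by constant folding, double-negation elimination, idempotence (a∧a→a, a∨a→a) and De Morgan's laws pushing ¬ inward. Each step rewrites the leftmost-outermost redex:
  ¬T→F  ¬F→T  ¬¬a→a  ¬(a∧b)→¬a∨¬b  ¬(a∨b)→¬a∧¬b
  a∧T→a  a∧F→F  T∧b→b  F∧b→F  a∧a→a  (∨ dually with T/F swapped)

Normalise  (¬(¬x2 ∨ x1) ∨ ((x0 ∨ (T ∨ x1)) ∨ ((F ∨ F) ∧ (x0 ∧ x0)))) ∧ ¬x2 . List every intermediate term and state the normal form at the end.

Answer: normal form = ¬x2  (in 7 steps)

Reduction:
  start: (¬(¬x2 ∨ x1) ∨ ((x0 ∨ (T ∨ x1)) ∨ ((F ∨ F) ∧ (x0 ∧ x0)))) ∧ ¬x2
  [1] ((¬¬x2 ∧ ¬x1) ∨ ((x0 ∨ (T ∨ x1)) ∨ ((F ∨ F) ∧ (x0 ∧ x0)))) ∧ ¬x2
  [2] ((x2 ∧ ¬x1) ∨ ((x0 ∨ (T ∨ x1)) ∨ ((F ∨ F) ∧ (x0 ∧ x0)))) ∧ ¬x2
  [3] ((x2 ∧ ¬x1) ∨ ((x0 ∨ T) ∨ ((F ∨ F) ∧ (x0 ∧ x0)))) ∧ ¬x2
  [4] ((x2 ∧ ¬x1) ∨ (T ∨ ((F ∨ F) ∧ (x0 ∧ x0)))) ∧ ¬x2
  [5] ((x2 ∧ ¬x1) ∨ T) ∧ ¬x2
  [6] T ∧ ¬x2
  [7] ¬x2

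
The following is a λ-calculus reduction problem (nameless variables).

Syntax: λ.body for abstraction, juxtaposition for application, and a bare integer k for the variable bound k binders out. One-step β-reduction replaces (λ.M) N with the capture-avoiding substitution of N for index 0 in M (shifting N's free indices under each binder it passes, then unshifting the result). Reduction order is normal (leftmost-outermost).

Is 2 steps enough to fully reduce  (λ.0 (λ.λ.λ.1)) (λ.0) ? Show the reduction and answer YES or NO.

Answer: YES — reaches normal form λ.λ.λ.1 in 2 ≤ 2 steps

Derivation:
  start: (λ.0 (λ.λ.λ.1)) (λ.0)
  [1] (λ.0) (λ.λ.λ.1)
  [2] λ.λ.λ.1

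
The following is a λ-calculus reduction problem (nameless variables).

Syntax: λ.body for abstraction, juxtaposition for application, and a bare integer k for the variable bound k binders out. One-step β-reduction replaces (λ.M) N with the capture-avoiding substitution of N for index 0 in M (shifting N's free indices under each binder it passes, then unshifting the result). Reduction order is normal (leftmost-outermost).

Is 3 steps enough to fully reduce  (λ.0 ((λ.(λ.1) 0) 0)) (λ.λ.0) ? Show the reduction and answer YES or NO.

  start: (λ.0 ((λ.(λ.1) 0) 0)) (λ.λ.0)
  →1  (λ.λ.0) ((λ.(λ.1) 0) (λ.λ.0))
  →2  λ.0

Answer: YES — reaches normal form λ.0 in 2 ≤ 3 steps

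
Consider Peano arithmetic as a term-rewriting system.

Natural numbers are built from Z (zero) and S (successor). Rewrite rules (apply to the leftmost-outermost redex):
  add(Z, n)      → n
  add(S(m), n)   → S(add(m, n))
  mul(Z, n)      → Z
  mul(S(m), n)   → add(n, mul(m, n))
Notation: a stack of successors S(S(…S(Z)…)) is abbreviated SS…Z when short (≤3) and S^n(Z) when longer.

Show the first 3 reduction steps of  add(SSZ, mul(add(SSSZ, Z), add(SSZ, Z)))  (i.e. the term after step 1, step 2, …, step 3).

  start: add(SSZ, mul(add(SSSZ, Z), add(SSZ, Z)))
  [1] S(add(SZ, mul(add(SSSZ, Z), add(SSZ, Z))))
  [2] S(S(add(Z, mul(add(SSSZ, Z), add(SSZ, Z)))))
  [3] S(S(mul(add(SSSZ, Z), add(SSZ, Z))))

Answer: after 3 steps: S(S(mul(add(SSSZ, Z), add(SSZ, Z))))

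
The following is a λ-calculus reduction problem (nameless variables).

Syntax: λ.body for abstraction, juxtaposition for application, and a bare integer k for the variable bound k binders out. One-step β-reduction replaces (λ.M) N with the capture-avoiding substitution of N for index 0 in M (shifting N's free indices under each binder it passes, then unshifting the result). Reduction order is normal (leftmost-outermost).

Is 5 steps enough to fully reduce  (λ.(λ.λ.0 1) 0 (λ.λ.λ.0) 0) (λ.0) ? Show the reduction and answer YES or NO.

  start: (λ.(λ.λ.0 1) 0 (λ.λ.λ.0) 0) (λ.0)
  step 1: (λ.λ.0 1) (λ.0) (λ.λ.λ.0) (λ.0)
  step 2: (λ.0 (λ.0)) (λ.λ.λ.0) (λ.0)
  step 3: (λ.λ.λ.0) (λ.0) (λ.0)
  step 4: (λ.λ.0) (λ.0)
  step 5: λ.0

Answer: YES — reaches normal form λ.0 in 5 ≤ 5 steps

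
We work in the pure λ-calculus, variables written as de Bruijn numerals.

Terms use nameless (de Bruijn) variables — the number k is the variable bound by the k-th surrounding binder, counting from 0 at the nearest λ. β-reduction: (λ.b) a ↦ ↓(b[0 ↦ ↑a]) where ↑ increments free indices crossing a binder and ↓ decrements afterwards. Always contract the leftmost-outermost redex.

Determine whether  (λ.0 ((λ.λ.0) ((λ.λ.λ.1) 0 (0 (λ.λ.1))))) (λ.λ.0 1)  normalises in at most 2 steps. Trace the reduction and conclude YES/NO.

Answer: NO — after 2 steps the term is λ.0 ((λ.λ.0) ((λ.λ.λ.1) (λ.λ.0 1) ((λ.λ.0 1) (λ.λ.1)))), not yet normal

Derivation:
  start: (λ.0 ((λ.λ.0) ((λ.λ.λ.1) 0 (0 (λ.λ.1))))) (λ.λ.0 1)
  [1] (λ.λ.0 1) ((λ.λ.0) ((λ.λ.λ.1) (λ.λ.0 1) ((λ.λ.0 1) (λ.λ.1))))
  [2] λ.0 ((λ.λ.0) ((λ.λ.λ.1) (λ.λ.0 1) ((λ.λ.0 1) (λ.λ.1))))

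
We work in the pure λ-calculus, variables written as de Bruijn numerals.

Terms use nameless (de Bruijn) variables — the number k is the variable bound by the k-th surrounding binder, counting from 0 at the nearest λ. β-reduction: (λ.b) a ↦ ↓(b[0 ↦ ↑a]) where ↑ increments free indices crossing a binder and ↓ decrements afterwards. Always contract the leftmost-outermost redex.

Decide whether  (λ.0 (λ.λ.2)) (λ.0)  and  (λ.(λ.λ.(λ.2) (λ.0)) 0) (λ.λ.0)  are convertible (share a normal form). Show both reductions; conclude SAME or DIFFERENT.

Term A:
  start: (λ.0 (λ.λ.2)) (λ.0)
  →1  (λ.0) (λ.λ.λ.0)
  →2  λ.λ.λ.0

Term B:
  start: (λ.(λ.λ.(λ.2) (λ.0)) 0) (λ.λ.0)
  →1  (λ.λ.(λ.2) (λ.0)) (λ.λ.0)
  →2  λ.(λ.λ.λ.0) (λ.0)
  →3  λ.λ.λ.0

Answer: SAME — A ⇓ λ.λ.λ.0, B ⇓ λ.λ.λ.0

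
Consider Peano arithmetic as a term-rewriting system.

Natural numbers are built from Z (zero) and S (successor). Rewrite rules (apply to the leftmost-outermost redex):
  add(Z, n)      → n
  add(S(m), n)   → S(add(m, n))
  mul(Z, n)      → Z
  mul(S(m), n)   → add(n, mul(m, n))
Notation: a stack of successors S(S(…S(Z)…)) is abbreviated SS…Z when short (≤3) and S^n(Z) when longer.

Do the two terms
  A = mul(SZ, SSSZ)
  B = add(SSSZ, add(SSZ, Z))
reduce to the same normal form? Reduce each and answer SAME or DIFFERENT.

Answer: DIFFERENT — A ⇓ SSSZ, B ⇓ S^5(Z)

Derivation:
Term A:
  start: mul(SZ, SSSZ)
  step 1: add(SSSZ, mul(Z, SSSZ))
  step 2: S(add(SSZ, mul(Z, SSSZ)))
  step 3: S(S(add(SZ, mul(Z, SSSZ))))
  step 4: S(S(S(add(Z, mul(Z, SSSZ)))))
  step 5: S(S(S(mul(Z, SSSZ))))
  step 6: SSSZ

Term B:
  start: add(SSSZ, add(SSZ, Z))
  step 1: S(add(SSZ, add(SSZ, Z)))
  step 2: S(S(add(SZ, add(SSZ, Z))))
  step 3: S(S(S(add(Z, add(SSZ, Z)))))
  step 4: S(S(S(add(SSZ, Z))))
  step 5: S(S(S(S(add(SZ, Z)))))
  step 6: S(S(S(S(S(add(Z, Z))))))
  step 7: S^5(Z)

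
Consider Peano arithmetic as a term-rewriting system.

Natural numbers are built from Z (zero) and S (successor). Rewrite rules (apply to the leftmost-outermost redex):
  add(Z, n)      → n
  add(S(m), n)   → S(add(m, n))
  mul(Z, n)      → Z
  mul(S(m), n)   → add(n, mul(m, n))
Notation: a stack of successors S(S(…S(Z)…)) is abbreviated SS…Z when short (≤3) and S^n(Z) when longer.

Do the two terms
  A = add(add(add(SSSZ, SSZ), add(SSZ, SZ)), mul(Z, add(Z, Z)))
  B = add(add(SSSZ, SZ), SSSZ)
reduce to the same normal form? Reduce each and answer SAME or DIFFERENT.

Term A:
  start: add(add(add(SSSZ, SSZ), add(SSZ, SZ)), mul(Z, add(Z, Z)))
  →1  add(add(S(add(SSZ, SSZ)), add(SSZ, SZ)), mul(Z, add(Z, Z)))
  →2  add(S(add(add(SSZ, SSZ), add(SSZ, SZ))), mul(Z, add(Z, Z)))
  →3  S(add(add(add(SSZ, SSZ), add(SSZ, SZ)), mul(Z, add(Z, Z))))
  →4  S(add(add(S(add(SZ, SSZ)), add(SSZ, SZ)), mul(Z, add(Z, Z))))
  →5  S(add(S(add(add(SZ, SSZ), add(SSZ, SZ))), mul(Z, add(Z, Z))))
  →6  S(S(add(add(add(SZ, SSZ), add(SSZ, SZ)), mul(Z, add(Z, Z)))))
  →7  S(S(add(add(S(add(Z, SSZ)), add(SSZ, SZ)), mul(Z, add(Z, Z)))))
  →8  S(S(add(S(add(add(Z, SSZ), add(SSZ, SZ))), mul(Z, add(Z, Z)))))
  →9  S(S(S(add(add(add(Z, SSZ), add(SSZ, SZ)), mul(Z, add(Z, Z))))))
  →10  S(S(S(add(add(SSZ, add(SSZ, SZ)), mul(Z, add(Z, Z))))))
  →11  S(S(S(add(S(add(SZ, add(SSZ, SZ))), mul(Z, add(Z, Z))))))
  →12  S(S(S(S(add(add(SZ, add(SSZ, SZ)), mul(Z, add(Z, Z)))))))
  →13  S(S(S(S(add(S(add(Z, add(SSZ, SZ))), mul(Z, add(Z, Z)))))))
  →14  S(S(S(S(S(add(add(Z, add(SSZ, SZ)), mul(Z, add(Z, Z))))))))
  →15  S(S(S(S(S(add(add(SSZ, SZ), mul(Z, add(Z, Z))))))))
  →16  S(S(S(S(S(add(S(add(SZ, SZ)), mul(Z, add(Z, Z))))))))
  →17  S(S(S(S(S(S(add(add(SZ, SZ), mul(Z, add(Z, Z)))))))))
  →18  S(S(S(S(S(S(add(S(add(Z, SZ)), mul(Z, add(Z, Z)))))))))
  →19  S(S(S(S(S(S(S(add(add(Z, SZ), mul(Z, add(Z, Z))))))))))
  →20  S(S(S(S(S(S(S(add(SZ, mul(Z, add(Z, Z))))))))))
  →21  S(S(S(S(S(S(S(S(add(Z, mul(Z, add(Z, Z)))))))))))
  →22  S(S(S(S(S(S(S(S(mul(Z, add(Z, Z))))))))))
  →23  S^8(Z)

Term B:
  start: add(add(SSSZ, SZ), SSSZ)
  →1  add(S(add(SSZ, SZ)), SSSZ)
  →2  S(add(add(SSZ, SZ), SSSZ))
  →3  S(add(S(add(SZ, SZ)), SSSZ))
  →4  S(S(add(add(SZ, SZ), SSSZ)))
  →5  S(S(add(S(add(Z, SZ)), SSSZ)))
  →6  S(S(S(add(add(Z, SZ), SSSZ))))
  →7  S(S(S(add(SZ, SSSZ))))
  →8  S(S(S(S(add(Z, SSSZ)))))
  →9  S^7(Z)

Answer: DIFFERENT — A ⇓ S^8(Z), B ⇓ S^7(Z)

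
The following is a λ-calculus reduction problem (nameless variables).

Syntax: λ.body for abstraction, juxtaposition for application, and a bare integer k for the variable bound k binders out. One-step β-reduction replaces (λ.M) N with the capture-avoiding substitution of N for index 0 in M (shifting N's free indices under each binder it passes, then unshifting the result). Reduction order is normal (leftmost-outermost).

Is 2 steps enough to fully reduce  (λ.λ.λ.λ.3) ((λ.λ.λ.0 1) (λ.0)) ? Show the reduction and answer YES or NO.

Answer: YES — reaches normal form λ.λ.λ.λ.λ.0 1 in 2 ≤ 2 steps

Derivation:
  start: (λ.λ.λ.λ.3) ((λ.λ.λ.0 1) (λ.0))
  step 1: λ.λ.λ.(λ.λ.λ.0 1) (λ.0)
  step 2: λ.λ.λ.λ.λ.0 1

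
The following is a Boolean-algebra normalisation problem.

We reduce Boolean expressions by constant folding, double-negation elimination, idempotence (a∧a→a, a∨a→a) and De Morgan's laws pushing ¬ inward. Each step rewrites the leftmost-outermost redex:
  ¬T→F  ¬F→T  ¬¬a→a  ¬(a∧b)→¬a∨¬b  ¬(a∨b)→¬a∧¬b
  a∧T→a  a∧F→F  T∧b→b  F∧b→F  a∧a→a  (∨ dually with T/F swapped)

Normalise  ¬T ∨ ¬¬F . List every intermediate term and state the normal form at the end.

  start: ¬T ∨ ¬¬F
  [1] F ∨ ¬¬F
  [2] ¬¬F
  [3] F

Answer: normal form = F  (in 3 steps)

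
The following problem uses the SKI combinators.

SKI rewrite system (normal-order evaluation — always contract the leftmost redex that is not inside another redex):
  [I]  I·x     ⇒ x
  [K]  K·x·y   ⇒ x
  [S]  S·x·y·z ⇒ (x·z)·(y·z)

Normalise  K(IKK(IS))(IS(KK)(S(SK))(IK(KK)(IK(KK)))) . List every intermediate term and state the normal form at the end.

  start: K(IKK(IS))(IS(KK)(S(SK))(IK(KK)(IK(KK))))
  [1] IKK(IS)
  [2] KK(IS)
  [3] K

Answer: normal form = K  (in 3 steps)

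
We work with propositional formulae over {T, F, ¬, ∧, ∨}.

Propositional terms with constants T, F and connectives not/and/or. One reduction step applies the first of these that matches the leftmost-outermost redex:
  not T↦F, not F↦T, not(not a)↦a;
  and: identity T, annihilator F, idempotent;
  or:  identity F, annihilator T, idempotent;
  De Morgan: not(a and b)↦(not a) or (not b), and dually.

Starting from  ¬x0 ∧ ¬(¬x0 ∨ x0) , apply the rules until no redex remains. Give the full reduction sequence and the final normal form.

  start: ¬x0 ∧ ¬(¬x0 ∨ x0)
  →1  ¬x0 ∧ (¬¬x0 ∧ ¬x0)
  →2  ¬x0 ∧ (x0 ∧ ¬x0)

Answer: normal form = ¬x0 ∧ (x0 ∧ ¬x0)  (in 2 steps)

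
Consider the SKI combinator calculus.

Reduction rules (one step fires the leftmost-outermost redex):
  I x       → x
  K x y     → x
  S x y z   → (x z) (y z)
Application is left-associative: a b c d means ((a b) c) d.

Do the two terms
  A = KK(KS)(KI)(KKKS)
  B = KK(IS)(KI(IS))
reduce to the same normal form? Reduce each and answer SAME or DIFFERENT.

Term A:
  start: KK(KS)(KI)(KKKS)
  [1] K(KI)(KKKS)
  [2] KI

Term B:
  start: KK(IS)(KI(IS))
  [1] K(KI(IS))
  [2] KI

Answer: SAME — A ⇓ KI, B ⇓ KI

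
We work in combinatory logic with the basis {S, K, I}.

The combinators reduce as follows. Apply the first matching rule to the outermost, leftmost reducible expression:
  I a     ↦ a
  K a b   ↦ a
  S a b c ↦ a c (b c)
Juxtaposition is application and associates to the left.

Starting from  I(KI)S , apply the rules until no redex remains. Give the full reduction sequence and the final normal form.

Answer: normal form = I  (in 2 steps)

Reduction:
  start: I(KI)S
  step 1: KIS
  step 2: I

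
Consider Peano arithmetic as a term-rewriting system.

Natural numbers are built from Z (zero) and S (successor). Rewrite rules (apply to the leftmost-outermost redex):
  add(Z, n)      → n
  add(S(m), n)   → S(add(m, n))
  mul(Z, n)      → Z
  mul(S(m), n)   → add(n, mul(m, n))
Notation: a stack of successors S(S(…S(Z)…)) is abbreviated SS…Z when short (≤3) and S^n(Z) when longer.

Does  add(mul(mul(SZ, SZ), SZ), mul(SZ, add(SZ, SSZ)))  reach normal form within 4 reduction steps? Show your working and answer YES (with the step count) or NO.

  start: add(mul(mul(SZ, SZ), SZ), mul(SZ, add(SZ, SSZ)))
  →1  add(mul(add(SZ, mul(Z, SZ)), SZ), mul(SZ, add(SZ, SSZ)))
  →2  add(mul(S(add(Z, mul(Z, SZ))), SZ), mul(SZ, add(SZ, SSZ)))
  →3  add(add(SZ, mul(add(Z, mul(Z, SZ)), SZ)), mul(SZ, add(SZ, SSZ)))
  →4  add(S(add(Z, mul(add(Z, mul(Z, SZ)), SZ))), mul(SZ, add(SZ, SSZ)))

Answer: NO — after 4 steps the term is add(S(add(Z, mul(add(Z, mul(Z, SZ)), SZ))), mul(SZ, add(SZ, SSZ))), not yet normal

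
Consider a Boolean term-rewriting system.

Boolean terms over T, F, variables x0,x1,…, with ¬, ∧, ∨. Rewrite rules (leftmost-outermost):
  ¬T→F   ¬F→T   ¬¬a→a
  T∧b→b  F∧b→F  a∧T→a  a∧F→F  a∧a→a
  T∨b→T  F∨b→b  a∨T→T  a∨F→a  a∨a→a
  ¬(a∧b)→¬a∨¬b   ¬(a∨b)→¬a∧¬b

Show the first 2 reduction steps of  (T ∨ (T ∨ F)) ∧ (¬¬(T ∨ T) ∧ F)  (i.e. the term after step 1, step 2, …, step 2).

Answer: after 2 steps: ¬¬(T ∨ T) ∧ F

Derivation:
  start: (T ∨ (T ∨ F)) ∧ (¬¬(T ∨ T) ∧ F)
  →1  T ∧ (¬¬(T ∨ T) ∧ F)
  →2  ¬¬(T ∨ T) ∧ F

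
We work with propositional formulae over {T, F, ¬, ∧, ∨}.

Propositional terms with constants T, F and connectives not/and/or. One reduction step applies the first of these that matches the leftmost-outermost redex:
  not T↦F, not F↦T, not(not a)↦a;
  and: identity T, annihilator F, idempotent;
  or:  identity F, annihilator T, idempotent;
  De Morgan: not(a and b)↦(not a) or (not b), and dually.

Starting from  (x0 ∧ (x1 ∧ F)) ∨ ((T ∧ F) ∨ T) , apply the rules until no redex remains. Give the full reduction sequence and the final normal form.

  start: (x0 ∧ (x1 ∧ F)) ∨ ((T ∧ F) ∨ T)
  [1] (x0 ∧ F) ∨ ((T ∧ F) ∨ T)
  [2] F ∨ ((T ∧ F) ∨ T)
  [3] (T ∧ F) ∨ T
  [4] T

Answer: normal form = T  (in 4 steps)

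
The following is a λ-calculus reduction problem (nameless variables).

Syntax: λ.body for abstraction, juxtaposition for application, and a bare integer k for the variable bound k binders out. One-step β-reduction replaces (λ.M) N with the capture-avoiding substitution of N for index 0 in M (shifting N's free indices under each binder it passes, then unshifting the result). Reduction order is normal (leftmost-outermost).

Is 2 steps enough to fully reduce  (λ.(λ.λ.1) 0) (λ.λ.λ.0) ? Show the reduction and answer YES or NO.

Answer: YES — reaches normal form λ.λ.λ.λ.0 in 2 ≤ 2 steps

Reduction:
  start: (λ.(λ.λ.1) 0) (λ.λ.λ.0)
  →1  (λ.λ.1) (λ.λ.λ.0)
  →2  λ.λ.λ.λ.0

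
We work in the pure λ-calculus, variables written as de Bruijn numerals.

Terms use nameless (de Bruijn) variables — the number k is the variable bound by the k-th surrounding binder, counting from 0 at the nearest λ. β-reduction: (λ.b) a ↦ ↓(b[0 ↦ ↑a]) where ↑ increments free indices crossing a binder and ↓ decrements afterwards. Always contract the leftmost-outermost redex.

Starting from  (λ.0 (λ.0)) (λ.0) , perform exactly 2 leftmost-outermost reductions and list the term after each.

  start: (λ.0 (λ.0)) (λ.0)
  →1  (λ.0) (λ.0)
  →2  λ.0

Answer: after 2 steps: λ.0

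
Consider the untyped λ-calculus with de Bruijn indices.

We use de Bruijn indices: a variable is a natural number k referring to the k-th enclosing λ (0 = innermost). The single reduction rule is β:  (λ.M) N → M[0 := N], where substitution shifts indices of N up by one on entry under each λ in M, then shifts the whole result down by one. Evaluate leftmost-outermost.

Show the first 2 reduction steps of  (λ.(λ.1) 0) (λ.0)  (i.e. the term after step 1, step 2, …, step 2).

Answer: after 2 steps: λ.0

Reduction:
  start: (λ.(λ.1) 0) (λ.0)
  [1] (λ.λ.0) (λ.0)
  [2] λ.0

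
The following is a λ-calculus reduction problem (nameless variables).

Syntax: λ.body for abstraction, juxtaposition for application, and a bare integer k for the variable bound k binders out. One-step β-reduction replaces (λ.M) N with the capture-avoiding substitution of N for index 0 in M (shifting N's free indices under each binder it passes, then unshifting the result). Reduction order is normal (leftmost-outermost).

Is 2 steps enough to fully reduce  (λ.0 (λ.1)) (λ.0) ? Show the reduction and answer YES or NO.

Answer: YES — reaches normal form λ.λ.0 in 2 ≤ 2 steps

Derivation:
  start: (λ.0 (λ.1)) (λ.0)
  [1] (λ.0) (λ.λ.0)
  [2] λ.λ.0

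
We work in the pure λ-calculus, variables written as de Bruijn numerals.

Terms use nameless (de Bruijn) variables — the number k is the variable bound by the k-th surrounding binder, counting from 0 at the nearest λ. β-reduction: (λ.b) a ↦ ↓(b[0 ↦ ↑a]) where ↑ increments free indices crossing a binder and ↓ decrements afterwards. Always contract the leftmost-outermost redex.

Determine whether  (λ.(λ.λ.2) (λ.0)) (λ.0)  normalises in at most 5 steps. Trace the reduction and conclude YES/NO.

Answer: YES — reaches normal form λ.λ.0 in 2 ≤ 5 steps

Working:
  start: (λ.(λ.λ.2) (λ.0)) (λ.0)
  step 1: (λ.λ.λ.0) (λ.0)
  step 2: λ.λ.0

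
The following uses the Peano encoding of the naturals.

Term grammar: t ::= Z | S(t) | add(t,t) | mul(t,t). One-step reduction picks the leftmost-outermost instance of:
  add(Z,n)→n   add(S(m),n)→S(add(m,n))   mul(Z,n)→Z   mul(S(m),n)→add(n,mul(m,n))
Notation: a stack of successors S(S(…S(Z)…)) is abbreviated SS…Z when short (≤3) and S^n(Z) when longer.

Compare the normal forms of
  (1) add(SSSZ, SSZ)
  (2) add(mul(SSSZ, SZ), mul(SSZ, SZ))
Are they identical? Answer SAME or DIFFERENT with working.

Term A:
  start: add(SSSZ, SSZ)
  →1  S(add(SSZ, SSZ))
  →2  S(S(add(SZ, SSZ)))
  →3  S(S(S(add(Z, SSZ))))
  →4  S^5(Z)

Term B:
  start: add(mul(SSSZ, SZ), mul(SSZ, SZ))
  →1  add(add(SZ, mul(SSZ, SZ)), mul(SSZ, SZ))
  →2  add(S(add(Z, mul(SSZ, SZ))), mul(SSZ, SZ))
  →3  S(add(add(Z, mul(SSZ, SZ)), mul(SSZ, SZ)))
  →4  S(add(mul(SSZ, SZ), mul(SSZ, SZ)))
  →5  S(add(add(SZ, mul(SZ, SZ)), mul(SSZ, SZ)))
  →6  S(add(S(add(Z, mul(SZ, SZ))), mul(SSZ, SZ)))
  →7  S(S(add(add(Z, mul(SZ, SZ)), mul(SSZ, SZ))))
  →8  S(S(add(mul(SZ, SZ), mul(SSZ, SZ))))
  →9  S(S(add(add(SZ, mul(Z, SZ)), mul(SSZ, SZ))))
  →10  S(S(add(S(add(Z, mul(Z, SZ))), mul(SSZ, SZ))))
  →11  S(S(S(add(add(Z, mul(Z, SZ)), mul(SSZ, SZ)))))
  →12  S(S(S(add(mul(Z, SZ), mul(SSZ, SZ)))))
  →13  S(S(S(add(Z, mul(SSZ, SZ)))))
  →14  S(S(S(mul(SSZ, SZ))))
  →15  S(S(S(add(SZ, mul(SZ, SZ)))))
  →16  S(S(S(S(add(Z, mul(SZ, SZ))))))
  →17  S(S(S(S(mul(SZ, SZ)))))
  →18  S(S(S(S(add(SZ, mul(Z, SZ))))))
  →19  S(S(S(S(S(add(Z, mul(Z, SZ)))))))
  →20  S(S(S(S(S(mul(Z, SZ))))))
  →21  S^5(Z)

Answer: SAME — A ⇓ S^5(Z), B ⇓ S^5(Z)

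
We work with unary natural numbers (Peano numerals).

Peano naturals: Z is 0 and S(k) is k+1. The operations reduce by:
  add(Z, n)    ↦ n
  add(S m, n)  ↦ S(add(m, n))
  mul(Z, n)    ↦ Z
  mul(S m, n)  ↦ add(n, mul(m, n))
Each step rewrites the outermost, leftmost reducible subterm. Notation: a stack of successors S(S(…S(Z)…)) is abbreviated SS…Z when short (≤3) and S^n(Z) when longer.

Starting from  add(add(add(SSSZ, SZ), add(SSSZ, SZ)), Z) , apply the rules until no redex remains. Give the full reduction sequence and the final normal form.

Answer: normal form = S^8(Z)  (in 22 steps)

Reduction:
  start: add(add(add(SSSZ, SZ), add(SSSZ, SZ)), Z)
  →1  add(add(S(add(SSZ, SZ)), add(SSSZ, SZ)), Z)
  →2  add(S(add(add(SSZ, SZ), add(SSSZ, SZ))), Z)
  →3  S(add(add(add(SSZ, SZ), add(SSSZ, SZ)), Z))
  →4  S(add(add(S(add(SZ, SZ)), add(SSSZ, SZ)), Z))
  →5  S(add(S(add(add(SZ, SZ), add(SSSZ, SZ))), Z))
  →6  S(S(add(add(add(SZ, SZ), add(SSSZ, SZ)), Z)))
  →7  S(S(add(add(S(add(Z, SZ)), add(SSSZ, SZ)), Z)))
  →8  S(S(add(S(add(add(Z, SZ), add(SSSZ, SZ))), Z)))
  →9  S(S(S(add(add(add(Z, SZ), add(SSSZ, SZ)), Z))))
  →10  S(S(S(add(add(SZ, add(SSSZ, SZ)), Z))))
  →11  S(S(S(add(S(add(Z, add(SSSZ, SZ))), Z))))
  →12  S(S(S(S(add(add(Z, add(SSSZ, SZ)), Z)))))
  →13  S(S(S(S(add(add(SSSZ, SZ), Z)))))
  →14  S(S(S(S(add(S(add(SSZ, SZ)), Z)))))
  →15  S(S(S(S(S(add(add(SSZ, SZ), Z))))))
  →16  S(S(S(S(S(add(S(add(SZ, SZ)), Z))))))
  →17  S(S(S(S(S(S(add(add(SZ, SZ), Z)))))))
  →18  S(S(S(S(S(S(add(S(add(Z, SZ)), Z)))))))
  →19  S(S(S(S(S(S(S(add(add(Z, SZ), Z))))))))
  →20  S(S(S(S(S(S(S(add(SZ, Z))))))))
  →21  S(S(S(S(S(S(S(S(add(Z, Z)))))))))
  →22  S^8(Z)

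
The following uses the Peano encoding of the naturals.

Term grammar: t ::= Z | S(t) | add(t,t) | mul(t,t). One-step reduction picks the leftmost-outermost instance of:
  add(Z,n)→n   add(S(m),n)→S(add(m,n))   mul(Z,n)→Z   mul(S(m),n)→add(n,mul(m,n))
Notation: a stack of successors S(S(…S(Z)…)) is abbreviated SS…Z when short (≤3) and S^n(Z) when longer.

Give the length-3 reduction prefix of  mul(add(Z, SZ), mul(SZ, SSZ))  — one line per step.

Answer: after 3 steps: add(add(SSZ, mul(Z, SSZ)), mul(Z, mul(SZ, SSZ)))

Derivation:
  start: mul(add(Z, SZ), mul(SZ, SSZ))
  →1  mul(SZ, mul(SZ, SSZ))
  →2  add(mul(SZ, SSZ), mul(Z, mul(SZ, SSZ)))
  →3  add(add(SSZ, mul(Z, SSZ)), mul(Z, mul(SZ, SSZ)))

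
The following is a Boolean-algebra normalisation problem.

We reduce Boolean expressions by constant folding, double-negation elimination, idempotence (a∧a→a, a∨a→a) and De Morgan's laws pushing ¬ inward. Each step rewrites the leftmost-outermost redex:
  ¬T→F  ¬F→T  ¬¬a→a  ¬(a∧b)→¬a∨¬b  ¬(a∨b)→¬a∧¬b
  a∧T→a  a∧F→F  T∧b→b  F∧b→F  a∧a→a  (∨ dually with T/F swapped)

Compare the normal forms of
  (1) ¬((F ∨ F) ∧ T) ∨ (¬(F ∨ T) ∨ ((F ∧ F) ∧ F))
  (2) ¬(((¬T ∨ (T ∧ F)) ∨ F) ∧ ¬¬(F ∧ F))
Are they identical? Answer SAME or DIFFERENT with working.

Answer: SAME — A ⇓ T, B ⇓ T

Derivation:
Term A:
  start: ¬((F ∨ F) ∧ T) ∨ (¬(F ∨ T) ∨ ((F ∧ F) ∧ F))
  step 1: (¬(F ∨ F) ∨ ¬T) ∨ (¬(F ∨ T) ∨ ((F ∧ F) ∧ F))
  step 2: ((¬F ∧ ¬F) ∨ ¬T) ∨ (¬(F ∨ T) ∨ ((F ∧ F) ∧ F))
  step 3: (¬F ∨ ¬T) ∨ (¬(F ∨ T) ∨ ((F ∧ F) ∧ F))
  step 4: (T ∨ ¬T) ∨ (¬(F ∨ T) ∨ ((F ∧ F) ∧ F))
  step 5: T ∨ (¬(F ∨ T) ∨ ((F ∧ F) ∧ F))
  step 6: T

Term B:
  start: ¬(((¬T ∨ (T ∧ F)) ∨ F) ∧ ¬¬(F ∧ F))
  step 1: ¬((¬T ∨ (T ∧ F)) ∨ F) ∨ ¬¬¬(F ∧ F)
  step 2: (¬(¬T ∨ (T ∧ F)) ∧ ¬F) ∨ ¬¬¬(F ∧ F)
  step 3: ((¬¬T ∧ ¬(T ∧ F)) ∧ ¬F) ∨ ¬¬¬(F ∧ F)
  step 4: ((T ∧ ¬(T ∧ F)) ∧ ¬F) ∨ ¬¬¬(F ∧ F)
  step 5: (¬(T ∧ F) ∧ ¬F) ∨ ¬¬¬(F ∧ F)
  step 6: ((¬T ∨ ¬F) ∧ ¬F) ∨ ¬¬¬(F ∧ F)
  step 7: ((F ∨ ¬F) ∧ ¬F) ∨ ¬¬¬(F ∧ F)
  step 8: (¬F ∧ ¬F) ∨ ¬¬¬(F ∧ F)
  step 9: ¬F ∨ ¬¬¬(F ∧ F)
  step 10: T ∨ ¬¬¬(F ∧ F)
  step 11: T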